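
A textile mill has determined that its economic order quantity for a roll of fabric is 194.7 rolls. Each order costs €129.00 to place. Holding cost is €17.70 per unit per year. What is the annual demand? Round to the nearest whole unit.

D ≈ 2,601 rolls per year

Squaring Q* = √(2DS/H) gives Q*² = 2DS/H.
From Q* = √(2DS/H): D = Q*²H / (2S) = 194.7² × 17.7 / (2 × 129) = 2600.671.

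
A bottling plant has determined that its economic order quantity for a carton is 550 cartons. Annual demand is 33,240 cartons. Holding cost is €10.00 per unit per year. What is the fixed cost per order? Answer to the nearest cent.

Squaring Q* = √(2DS/H) gives Q*² = 2DS/H.
From Q* = √(2DS/H): S = Q*²H / (2D) = 550² × 10 / (2 × 33,240) = 45.5024.

S ≈ €45.50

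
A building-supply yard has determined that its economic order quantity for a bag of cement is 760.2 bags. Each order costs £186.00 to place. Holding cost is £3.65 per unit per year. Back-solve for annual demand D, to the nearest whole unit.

D ≈ 5,670 bags per year

Squaring Q* = √(2DS/H) gives Q*² = 2DS/H.
From Q* = √(2DS/H): D = Q*²H / (2S) = 760.2² × 3.65 / (2 × 186) = 5670.295.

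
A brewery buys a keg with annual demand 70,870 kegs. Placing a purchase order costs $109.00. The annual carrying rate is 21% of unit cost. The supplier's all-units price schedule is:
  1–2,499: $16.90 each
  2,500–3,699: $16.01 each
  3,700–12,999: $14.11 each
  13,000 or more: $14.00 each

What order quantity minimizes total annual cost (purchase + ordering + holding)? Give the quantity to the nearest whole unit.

Holding cost per unit per year at price C is H = 0.21·C.
Candidates are each tier's EOQ (if it falls in that tier) and each price-break quantity.
EOQ at $16.90 = 2086.4 (feasible in tier 1): TC = 70,870×$16.90 + (70,870/2086.4)×109 + (2086.4/2)×0.21×$16.90 = $1,205,107.79.
EOQ at $16.01 = 2143.7 < 2500, so use break Q=2500: TC = 70,870×$16.01 + (70,870/2500.0)×109 + (2500.0/2)×0.21×$16.01 = $1,141,921.26.
EOQ at $14.11 = 2283.4 < 3700, so use break Q=3700: TC = 70,870×$14.11 + (70,870/3700.0)×109 + (3700.0/2)×0.21×$14.11 = $1,007,545.23.
EOQ at $14.00 = 2292.4 < 13000, so use break Q=13000: TC = 70,870×$14.00 + (70,870/13000.0)×109 + (13000.0/2)×0.21×$14.00 = $1,011,884.22.
Lowest total cost is $1,007,545.23 at Q = 3700.0.

Q* ≈ 3,700 kegs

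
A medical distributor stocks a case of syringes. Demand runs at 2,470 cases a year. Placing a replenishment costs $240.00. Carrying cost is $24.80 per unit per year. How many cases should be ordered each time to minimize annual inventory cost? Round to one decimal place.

EOQ = √(2DS / H) = √(2 × 2,470 × 240 / 24.8).
= √(1,185,600 / 24.8) = √47,806.4516 ≈ 218.647.

Q* ≈ 218.6 cases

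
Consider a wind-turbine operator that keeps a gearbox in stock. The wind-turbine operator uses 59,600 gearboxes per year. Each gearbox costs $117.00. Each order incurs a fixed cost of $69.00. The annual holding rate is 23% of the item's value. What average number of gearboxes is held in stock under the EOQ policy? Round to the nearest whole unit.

Holding cost H = 0.23 × $117.00 = $26.9100 per unit per year.
Q* = √(2DS/H) = √(2 × 59,600 × 69 / 26.91) ≈ 552.85.
Average inventory = Q*/2 ≈ 552.85 / 2 = 276.424.

Average inventory ≈ 276 gearboxes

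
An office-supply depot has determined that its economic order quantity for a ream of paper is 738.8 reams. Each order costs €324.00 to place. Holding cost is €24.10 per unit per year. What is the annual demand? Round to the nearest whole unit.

Invert the EOQ relation Q*² = 2DS/H.
From Q* = √(2DS/H): D = Q*²H / (2S) = 738.8² × 24.1 / (2 × 324) = 20299.989.

D ≈ 20,300 reams per year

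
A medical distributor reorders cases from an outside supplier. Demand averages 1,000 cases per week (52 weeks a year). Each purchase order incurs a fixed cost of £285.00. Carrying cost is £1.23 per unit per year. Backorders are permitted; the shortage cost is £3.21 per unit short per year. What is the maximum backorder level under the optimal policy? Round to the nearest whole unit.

Annual demand D = 1,000 × 52 = 52,000.
With planned backorders, Q* = √(2DS/H) · √((H+B)/B).
√(2DS/H) = √(2 × 52,000 × 285 / 1.23) = 4908.927.
√((H+B)/B) = √((1.23+3.21)/3.21) = 1.1761.
Q* ≈ 5773.318.
S* = Q* · H/(H+B) = 5773.318 × 1.23/4.44 ≈ 1599.365.

S* ≈ 1,599 cases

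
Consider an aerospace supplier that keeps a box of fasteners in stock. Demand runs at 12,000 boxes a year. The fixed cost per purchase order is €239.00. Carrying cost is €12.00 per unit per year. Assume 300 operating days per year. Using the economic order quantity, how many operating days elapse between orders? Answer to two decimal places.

The optimal lot size = √(2DS/H) = √(2 × 12,000 × 239 / 12) ≈ 691.38.
Cycle time = Q*/D × 300 = 691.38 / 12,000 × 300 ≈ 17.284 days.

T ≈ 17.28 days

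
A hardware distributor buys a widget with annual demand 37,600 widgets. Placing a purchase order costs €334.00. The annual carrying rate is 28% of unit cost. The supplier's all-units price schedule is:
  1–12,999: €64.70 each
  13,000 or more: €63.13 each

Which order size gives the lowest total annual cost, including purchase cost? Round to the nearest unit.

Holding cost per unit per year at price C is H = 0.28·C.
Candidates are each tier's EOQ (if it falls in that tier) and each price-break quantity.
EOQ at €64.70 = 1177.5 (feasible in tier 1): TC = 37,600×€64.70 + (37,600/1177.5)×334 + (1177.5/2)×0.28×€64.70 = €2,454,051.10.
EOQ at €63.13 = 1192.0 < 13000, so use break Q=13000: TC = 37,600×€63.13 + (37,600/13000.0)×334 + (13000.0/2)×0.28×€63.13 = €2,489,550.63.
Lowest total cost is €2,454,051.10 at Q = 1177.5.

Q* ≈ 1,177 widgets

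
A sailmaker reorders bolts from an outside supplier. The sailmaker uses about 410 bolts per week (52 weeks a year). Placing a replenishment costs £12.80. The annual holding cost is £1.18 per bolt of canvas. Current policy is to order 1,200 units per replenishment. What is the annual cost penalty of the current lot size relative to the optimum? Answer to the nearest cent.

Annual demand D = 410 × 52 = 21,320.
EOQ = √(2DS/H) = √(2 × 21,320 × 12.8 / 1.18) ≈ 680.10.
Cost at Q* = (D/Q*)S + (Q*/2)H = √(2DSH) ≈ £802.52.
Cost at Q = 1,200: (21,320/1,200)×12.8 + (1,200/2)×1.18 = £227.41 + £708.00 = £935.41.
Excess = £935.41 − £802.52 = £132.90.

Extra cost ≈ £132.90 per year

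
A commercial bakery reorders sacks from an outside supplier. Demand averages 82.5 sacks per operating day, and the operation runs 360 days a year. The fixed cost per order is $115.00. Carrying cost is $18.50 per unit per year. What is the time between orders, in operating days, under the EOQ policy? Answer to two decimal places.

T ≈ 7.37 days

Annual demand D = 82.5 × 360 = 29,700.
EOQ = √(2DS/H) = √(2 × 29,700 × 115 / 18.5) ≈ 607.65.
Cycle time = Q*/D × 360 = 607.65 / 29,700 × 360 ≈ 7.366 days.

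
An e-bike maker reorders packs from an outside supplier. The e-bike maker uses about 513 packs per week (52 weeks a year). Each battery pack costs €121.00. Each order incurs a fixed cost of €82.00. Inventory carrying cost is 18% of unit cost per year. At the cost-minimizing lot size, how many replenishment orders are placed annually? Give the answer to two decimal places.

Annual demand D = 513 × 52 = 26,676.
Holding cost H = 0.18 × €121.00 = €21.7800 per unit per year.
EOQ = √(2DS/H) = √(2 × 26,676 × 82 / 21.78) ≈ 448.18.
Orders per year = D / Q* = 26,676 / 448.18 ≈ 59.521.

N ≈ 59.52 orders per year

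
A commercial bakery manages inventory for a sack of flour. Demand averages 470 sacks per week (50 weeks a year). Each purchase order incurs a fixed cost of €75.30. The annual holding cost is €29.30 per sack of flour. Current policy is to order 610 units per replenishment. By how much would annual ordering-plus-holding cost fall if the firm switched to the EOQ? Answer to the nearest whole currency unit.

Extra cost ≈ €1,654 per year

Annual demand D = 470 × 50 = 23,500.
EOQ = √(2DS/H) = √(2 × 23,500 × 75.3 / 29.3) ≈ 347.55.
Cost at Q* = (D/Q*)S + (Q*/2)H = √(2DSH) ≈ €10,183.11.
Cost at Q = 610: (23,500/610)×75.3 + (610/2)×29.3 = €2,900.90 + €8,936.50 = €11,837.40.
Excess = €11,837.40 − €10,183.11 = €1,654.30.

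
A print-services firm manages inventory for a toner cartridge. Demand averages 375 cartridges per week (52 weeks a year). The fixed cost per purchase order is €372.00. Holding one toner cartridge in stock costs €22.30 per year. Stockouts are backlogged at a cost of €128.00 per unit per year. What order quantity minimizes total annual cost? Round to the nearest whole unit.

Q* ≈ 874 cartridges

Annual demand D = 375 × 52 = 19,500.
With planned backorders, Q* = √(2DS/H) · √((H+B)/B).
√(2DS/H) = √(2 × 19,500 × 372 / 22.3) = 806.587.
√((H+B)/B) = √((22.3+128)/128) = 1.0836.
Q* ≈ 874.029.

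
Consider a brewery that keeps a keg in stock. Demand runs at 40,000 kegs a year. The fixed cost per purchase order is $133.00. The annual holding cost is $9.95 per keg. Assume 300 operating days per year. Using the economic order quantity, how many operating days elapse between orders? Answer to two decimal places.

Q* = √(2DS/H) = √(2 × 40,000 × 133 / 9.95) ≈ 1034.09.
Cycle time = Q*/D × 300 = 1034.09 / 40,000 × 300 ≈ 7.756 days.

T ≈ 7.76 days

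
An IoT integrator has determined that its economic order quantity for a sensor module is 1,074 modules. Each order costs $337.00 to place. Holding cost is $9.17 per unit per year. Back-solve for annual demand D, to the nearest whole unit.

D ≈ 15,693 modules per year

Invert the EOQ relation Q*² = 2DS/H.
From Q* = √(2DS/H): D = Q*²H / (2S) = 1,074² × 9.17 / (2 × 337) = 15693.435.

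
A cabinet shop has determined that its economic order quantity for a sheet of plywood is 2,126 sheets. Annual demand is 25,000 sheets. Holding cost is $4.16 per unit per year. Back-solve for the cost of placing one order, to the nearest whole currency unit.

S ≈ $376

Squaring Q* = √(2DS/H) gives Q*² = 2DS/H.
From Q* = √(2DS/H): S = Q*²H / (2D) = 2,126² × 4.16 / (2 × 25,000) = 376.0537.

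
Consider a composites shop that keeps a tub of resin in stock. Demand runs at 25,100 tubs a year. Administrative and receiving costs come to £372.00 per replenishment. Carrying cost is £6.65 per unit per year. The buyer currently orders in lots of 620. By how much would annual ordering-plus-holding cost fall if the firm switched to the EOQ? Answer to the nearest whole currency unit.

Extra cost ≈ £5,978 per year

EOQ = √(2DS/H) = √(2 × 25,100 × 372 / 6.65) ≈ 1675.76.
Cost at Q* = (D/Q*)S + (Q*/2)H = √(2DSH) ≈ £11,143.82.
Cost at Q = 620: (25,100/620)×372 + (620/2)×6.65 = £15,060.00 + £2,061.50 = £17,121.50.
Excess = £17,121.50 − £11,143.82 = £5,977.68.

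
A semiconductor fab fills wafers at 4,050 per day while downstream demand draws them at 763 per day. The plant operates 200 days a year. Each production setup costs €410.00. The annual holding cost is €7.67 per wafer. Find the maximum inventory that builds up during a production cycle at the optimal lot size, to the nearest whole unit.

I_max ≈ 3,639 wafers

Annual demand D = 763 × 200 = 152,600.
Production build-up factor (1 − d/p) = 1 − 763/4,050 = 0.8116.
Q* = √(2DS / (H(1 − d/p))) = √(2 × 152,600 × 410 / (7.67 × 0.8116)).
= √(125,132,000 / 6.225) ≈ 4483.469.
Maximum inventory = Q*(1 − d/p) = 4483.469 × 0.8116 ≈ 3638.806.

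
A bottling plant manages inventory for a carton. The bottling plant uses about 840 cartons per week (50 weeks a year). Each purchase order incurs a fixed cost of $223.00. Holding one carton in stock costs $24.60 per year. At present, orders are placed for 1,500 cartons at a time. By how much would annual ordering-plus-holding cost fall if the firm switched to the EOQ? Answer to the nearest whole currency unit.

Annual demand D = 840 × 50 = 42,000.
EOQ = √(2DS/H) = √(2 × 42,000 × 223 / 24.6) ≈ 872.62.
Cost at Q* = (D/Q*)S + (Q*/2)H = √(2DSH) ≈ $21,466.42.
Cost at Q = 1,500: (42,000/1,500)×223 + (1,500/2)×24.6 = $6,244.00 + $18,450.00 = $24,694.00.
Excess = $24,694.00 − $21,466.42 = $3,227.58.

Extra cost ≈ $3,228 per year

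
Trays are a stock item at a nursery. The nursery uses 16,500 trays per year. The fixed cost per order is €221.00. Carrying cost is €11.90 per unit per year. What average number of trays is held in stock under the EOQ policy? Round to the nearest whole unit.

Q* = √(2DS/H) = √(2 × 16,500 × 221 / 11.9) ≈ 782.85.
Average inventory = Q*/2 ≈ 782.85 / 2 = 391.426.

Average inventory ≈ 391 trays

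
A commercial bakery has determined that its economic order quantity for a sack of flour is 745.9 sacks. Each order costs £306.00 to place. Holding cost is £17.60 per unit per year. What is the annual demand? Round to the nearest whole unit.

Squaring Q* = √(2DS/H) gives Q*² = 2DS/H.
From Q* = √(2DS/H): D = Q*²H / (2S) = 745.9² × 17.6 / (2 × 306) = 16000.091.

D ≈ 16,000 sacks per year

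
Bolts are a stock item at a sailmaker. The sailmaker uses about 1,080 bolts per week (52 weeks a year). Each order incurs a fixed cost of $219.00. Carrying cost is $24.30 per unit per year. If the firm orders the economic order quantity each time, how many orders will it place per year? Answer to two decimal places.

N ≈ 55.82 orders per year

Annual demand D = 1,080 × 52 = 56,160.
EOQ = √(2DS/H) = √(2 × 56,160 × 219 / 24.3) ≈ 1006.11.
Orders per year = D / Q* = 56,160 / 1006.11 ≈ 55.819.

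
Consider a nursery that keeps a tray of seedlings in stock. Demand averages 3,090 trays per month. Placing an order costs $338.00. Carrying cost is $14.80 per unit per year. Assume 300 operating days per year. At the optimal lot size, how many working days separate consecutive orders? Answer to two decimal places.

T ≈ 10.53 days

Annual demand D = 3,090 × 12 = 37,080.
EOQ = √(2DS/H) = √(2 × 37,080 × 338 / 14.8) ≈ 1301.40.
Cycle time = Q*/D × 300 = 1301.40 / 37,080 × 300 ≈ 10.529 days.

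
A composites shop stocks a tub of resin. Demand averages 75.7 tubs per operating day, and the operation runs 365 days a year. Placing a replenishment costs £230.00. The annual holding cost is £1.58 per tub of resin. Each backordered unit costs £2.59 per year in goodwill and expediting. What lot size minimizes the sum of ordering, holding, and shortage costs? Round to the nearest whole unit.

Q* ≈ 3,599 tubs

Annual demand D = 75.7 × 365 = 27,630.5.
With planned backorders, Q* = √(2DS/H) · √((H+B)/B).
√(2DS/H) = √(2 × 27,630.5 × 230 / 1.58) = 2836.252.
√((H+B)/B) = √((1.58+2.59)/2.59) = 1.2689.
Q* ≈ 3598.843.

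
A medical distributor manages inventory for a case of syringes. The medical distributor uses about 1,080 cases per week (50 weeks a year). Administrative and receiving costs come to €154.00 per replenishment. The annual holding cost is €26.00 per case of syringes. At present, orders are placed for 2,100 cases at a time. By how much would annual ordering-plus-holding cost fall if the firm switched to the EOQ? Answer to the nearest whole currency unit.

Extra cost ≈ €10,465 per year

Annual demand D = 1,080 × 50 = 54,000.
EOQ = √(2DS/H) = √(2 × 54,000 × 154 / 26) ≈ 799.81.
Cost at Q* = (D/Q*)S + (Q*/2)H = √(2DSH) ≈ €20,795.00.
Cost at Q = 2,100: (54,000/2,100)×154 + (2,100/2)×26 = €3,960.00 + €27,300.00 = €31,260.00.
Excess = €31,260.00 − €20,795.00 = €10,465.00.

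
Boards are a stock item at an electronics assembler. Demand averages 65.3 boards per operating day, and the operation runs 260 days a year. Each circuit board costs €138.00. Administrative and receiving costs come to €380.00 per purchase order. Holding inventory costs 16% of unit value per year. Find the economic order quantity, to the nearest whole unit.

Annual demand D = 65.3 × 260 = 16,978.
Holding cost H = 0.16 × €138.00 = €22.0800 per unit per year.
EOQ = √(2DS / H) = √(2 × 16,978 × 380 / 22.08).
= √(12,903,280 / 22.08) = √584,387.6812 ≈ 764.453.

Q* ≈ 764 boards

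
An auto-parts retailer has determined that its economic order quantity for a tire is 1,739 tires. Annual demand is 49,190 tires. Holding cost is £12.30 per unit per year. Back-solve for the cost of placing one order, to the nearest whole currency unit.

S ≈ £378

Invert the EOQ relation Q*² = 2DS/H.
From Q* = √(2DS/H): S = Q*²H / (2D) = 1,739² × 12.3 / (2 × 49,190) = 378.0920.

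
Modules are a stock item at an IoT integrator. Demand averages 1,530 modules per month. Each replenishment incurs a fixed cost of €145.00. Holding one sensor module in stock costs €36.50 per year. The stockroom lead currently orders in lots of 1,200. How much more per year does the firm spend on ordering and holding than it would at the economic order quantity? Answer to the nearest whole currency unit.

Annual demand D = 1,530 × 12 = 18,360.
EOQ = √(2DS/H) = √(2 × 18,360 × 145 / 36.5) ≈ 381.93.
Cost at Q* = (D/Q*)S + (Q*/2)H = √(2DSH) ≈ €13,940.61.
Cost at Q = 1,200: (18,360/1,200)×145 + (1,200/2)×36.5 = €2,218.50 + €21,900.00 = €24,118.50.
Excess = €24,118.50 − €13,940.61 = €10,177.89.

Extra cost ≈ €10,178 per year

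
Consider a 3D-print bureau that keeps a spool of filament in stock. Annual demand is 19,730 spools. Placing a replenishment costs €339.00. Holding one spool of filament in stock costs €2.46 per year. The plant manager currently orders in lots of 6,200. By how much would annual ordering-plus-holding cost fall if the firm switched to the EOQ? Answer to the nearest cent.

Extra cost ≈ €2,968.30 per year

EOQ = √(2DS/H) = √(2 × 19,730 × 339 / 2.46) ≈ 2331.90.
Cost at Q* = (D/Q*)S + (Q*/2)H = √(2DSH) ≈ €5,736.49.
Cost at Q = 6,200: (19,730/6,200)×339 + (6,200/2)×2.46 = €1,078.79 + €7,626.00 = €8,704.79.
Excess = €8,704.79 − €5,736.49 = €2,968.30.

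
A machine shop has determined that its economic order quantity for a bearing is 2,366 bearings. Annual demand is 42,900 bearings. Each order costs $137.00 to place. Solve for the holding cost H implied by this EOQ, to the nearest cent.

Invert the EOQ relation Q*² = 2DS/H.
From Q* = √(2DS/H): H = 2DS / Q*² = 2 × 42,900 × 137 / 2,366² = 2.0998.

H ≈ $2.10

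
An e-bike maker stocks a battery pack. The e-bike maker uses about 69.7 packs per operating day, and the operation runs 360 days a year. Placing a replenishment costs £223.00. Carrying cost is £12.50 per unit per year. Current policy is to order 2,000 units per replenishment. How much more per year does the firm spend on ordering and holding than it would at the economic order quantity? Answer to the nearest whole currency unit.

Extra cost ≈ £3,470 per year

Annual demand D = 69.7 × 360 = 25,092.
EOQ = √(2DS/H) = √(2 × 25,092 × 223 / 12.5) ≈ 946.19.
Cost at Q* = (D/Q*)S + (Q*/2)H = √(2DSH) ≈ £11,827.42.
Cost at Q = 2,000: (25,092/2,000)×223 + (2,000/2)×12.5 = £2,797.76 + £12,500.00 = £15,297.76.
Excess = £15,297.76 − £11,827.42 = £3,470.34.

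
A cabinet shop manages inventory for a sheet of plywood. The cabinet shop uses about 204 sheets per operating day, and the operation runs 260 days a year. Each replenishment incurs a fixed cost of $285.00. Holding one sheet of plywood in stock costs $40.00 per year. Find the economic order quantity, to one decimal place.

Q* ≈ 869.4 sheets

Annual demand D = 204 × 260 = 53,040.
EOQ = √(2DS / H) = √(2 × 53,040 × 285 / 40).
= √(30,232,800 / 40) = √755,820 ≈ 869.379.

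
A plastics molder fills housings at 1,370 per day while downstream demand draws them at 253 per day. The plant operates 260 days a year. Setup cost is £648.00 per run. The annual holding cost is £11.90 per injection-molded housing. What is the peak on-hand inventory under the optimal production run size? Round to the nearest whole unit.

Annual demand D = 253 × 260 = 65,780.
Production build-up factor (1 − d/p) = 1 − 253/1,370 = 0.8153.
Q* = √(2DS / (H(1 − d/p))) = √(2 × 65,780 × 648 / (11.9 × 0.8153)).
= √(85,250,880 / 9.7024) ≈ 2964.215.
Maximum inventory = Q*(1 − d/p) = 2964.215 × 0.8153 ≈ 2416.809.

I_max ≈ 2,417 housings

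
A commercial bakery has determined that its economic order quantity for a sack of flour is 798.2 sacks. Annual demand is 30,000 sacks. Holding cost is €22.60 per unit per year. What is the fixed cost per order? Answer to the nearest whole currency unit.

S ≈ €240

Squaring Q* = √(2DS/H) gives Q*² = 2DS/H.
From Q* = √(2DS/H): S = Q*²H / (2D) = 798.2² × 22.6 / (2 × 30,000) = 239.9831.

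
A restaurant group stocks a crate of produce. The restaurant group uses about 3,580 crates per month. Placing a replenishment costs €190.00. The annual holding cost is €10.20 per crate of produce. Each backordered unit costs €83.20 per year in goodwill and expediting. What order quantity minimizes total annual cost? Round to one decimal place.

Annual demand D = 3,580 × 12 = 42,960.
With planned backorders, Q* = √(2DS/H) · √((H+B)/B).
√(2DS/H) = √(2 × 42,960 × 190 / 10.2) = 1265.097.
√((H+B)/B) = √((10.2+83.2)/83.2) = 1.0595.
Q* ≈ 1340.404.

Q* ≈ 1,340.4 crates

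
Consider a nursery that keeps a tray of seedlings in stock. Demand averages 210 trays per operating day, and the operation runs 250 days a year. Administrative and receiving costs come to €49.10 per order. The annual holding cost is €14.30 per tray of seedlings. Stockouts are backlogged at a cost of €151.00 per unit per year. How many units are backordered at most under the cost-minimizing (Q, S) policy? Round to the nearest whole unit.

Annual demand D = 210 × 250 = 52,500.
With planned backorders, Q* = √(2DS/H) · √((H+B)/B).
√(2DS/H) = √(2 × 52,500 × 49.1 / 14.3) = 600.437.
√((H+B)/B) = √((14.3+151)/151) = 1.0463.
Q* ≈ 628.225.
S* = Q* · H/(H+B) = 628.225 × 14.3/165.3 ≈ 54.347.

S* ≈ 54 trays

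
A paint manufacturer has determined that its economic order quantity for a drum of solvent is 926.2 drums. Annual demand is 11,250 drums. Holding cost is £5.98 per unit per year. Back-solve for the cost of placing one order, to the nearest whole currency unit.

S ≈ £228

Invert the EOQ relation Q*² = 2DS/H.
From Q* = √(2DS/H): S = Q*²H / (2D) = 926.2² × 5.98 / (2 × 11,250) = 227.9965.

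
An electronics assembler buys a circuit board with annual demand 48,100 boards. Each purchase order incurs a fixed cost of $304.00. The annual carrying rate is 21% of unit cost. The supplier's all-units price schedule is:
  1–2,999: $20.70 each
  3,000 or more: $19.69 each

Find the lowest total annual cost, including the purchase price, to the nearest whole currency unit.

Holding cost per unit per year at price C is H = 0.21·C.
Candidates are each tier's EOQ (if it falls in that tier) and each price-break quantity.
EOQ at $20.70 = 2593.8 (feasible in tier 1): TC = 48,100×$20.70 + (48,100/2593.8)×304 + (2593.8/2)×0.21×$20.70 = $1,006,945.07.
EOQ at $19.69 = 2659.4 < 3000, so use break Q=3000: TC = 48,100×$19.69 + (48,100/3000.0)×304 + (3000.0/2)×0.21×$19.69 = $958,165.48.
Lowest total cost among the candidates is at Q = 3000.0.

TC* ≈ $958,165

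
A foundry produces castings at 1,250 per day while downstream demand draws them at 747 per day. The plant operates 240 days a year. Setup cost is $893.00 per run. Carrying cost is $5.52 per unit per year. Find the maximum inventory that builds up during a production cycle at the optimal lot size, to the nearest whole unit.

Annual demand D = 747 × 240 = 179,280.
Production build-up factor (1 − d/p) = 1 − 747/1,250 = 0.4024.
Q* = √(2DS / (H(1 − d/p))) = √(2 × 179,280 × 893 / (5.52 × 0.4024)).
= √(320,194,080 / 2.2212) ≈ 12006.271.
Maximum inventory = Q*(1 − d/p) = 12006.271 × 0.4024 ≈ 4831.323.

I_max ≈ 4,831 castings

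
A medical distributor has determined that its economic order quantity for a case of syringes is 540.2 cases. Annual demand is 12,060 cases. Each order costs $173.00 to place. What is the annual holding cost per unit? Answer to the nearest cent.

H ≈ $14.30

Squaring Q* = √(2DS/H) gives Q*² = 2DS/H.
From Q* = √(2DS/H): H = 2DS / Q*² = 2 × 12,060 × 173 / 540.2² = 14.2993.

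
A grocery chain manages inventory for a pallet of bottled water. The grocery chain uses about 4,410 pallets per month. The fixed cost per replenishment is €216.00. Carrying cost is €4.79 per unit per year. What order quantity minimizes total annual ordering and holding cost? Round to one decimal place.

Annual demand D = 4,410 × 12 = 52,920.
EOQ = √(2DS / H) = √(2 × 52,920 × 216 / 4.79).
= √(22,861,440 / 4.79) = √4,772,743.215 ≈ 2184.661.

Q* ≈ 2,184.7 pallets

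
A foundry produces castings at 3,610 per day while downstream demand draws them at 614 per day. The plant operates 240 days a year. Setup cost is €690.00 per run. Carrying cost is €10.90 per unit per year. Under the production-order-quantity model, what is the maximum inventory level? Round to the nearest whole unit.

Annual demand D = 614 × 240 = 147,360.
Production build-up factor (1 − d/p) = 1 − 614/3,610 = 0.8299.
Q* = √(2DS / (H(1 − d/p))) = √(2 × 147,360 × 690 / (10.9 × 0.8299)).
= √(203,356,800 / 9.0461) ≈ 4741.315.
Maximum inventory = Q*(1 − d/p) = 4741.315 × 0.8299 ≈ 3934.897.

I_max ≈ 3,935 castings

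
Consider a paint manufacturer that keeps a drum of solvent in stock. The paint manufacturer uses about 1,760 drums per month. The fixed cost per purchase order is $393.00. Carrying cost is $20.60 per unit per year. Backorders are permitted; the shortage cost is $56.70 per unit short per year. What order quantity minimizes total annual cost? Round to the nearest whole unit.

Annual demand D = 1,760 × 12 = 21,120.
With planned backorders, Q* = √(2DS/H) · √((H+B)/B).
√(2DS/H) = √(2 × 21,120 × 393 / 20.6) = 897.686.
√((H+B)/B) = √((20.6+56.7)/56.7) = 1.1676.
Q* ≈ 1048.149.

Q* ≈ 1,048 drums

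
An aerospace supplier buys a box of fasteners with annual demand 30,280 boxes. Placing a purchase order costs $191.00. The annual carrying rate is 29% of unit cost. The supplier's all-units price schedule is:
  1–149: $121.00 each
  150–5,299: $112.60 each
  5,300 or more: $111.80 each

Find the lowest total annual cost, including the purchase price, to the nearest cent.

Holding cost per unit per year at price C is H = 0.29·C.
Candidates are each tier's EOQ (if it falls in that tier) and each price-break quantity.
Tier 1 ($121.00): EOQ = 574.1 exceeds tier's upper bound 149, so this tier is dominated.
EOQ at $112.60 = 595.2 (feasible in tier 2): TC = 30,280×$112.60 + (30,280/595.2)×191 + (595.2/2)×0.29×$112.60 = $3,428,962.70.
EOQ at $111.80 = 597.3 < 5300, so use break Q=5300: TC = 30,280×$111.80 + (30,280/5300.0)×191 + (5300.0/2)×0.29×$111.80 = $3,472,313.52.
Lowest total cost among the candidates is at Q = 595.2.

TC* ≈ $3,428,962.70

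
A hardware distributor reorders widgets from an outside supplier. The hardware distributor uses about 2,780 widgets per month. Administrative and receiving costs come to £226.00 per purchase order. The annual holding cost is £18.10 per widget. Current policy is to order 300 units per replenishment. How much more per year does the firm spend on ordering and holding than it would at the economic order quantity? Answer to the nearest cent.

Annual demand D = 2,780 × 12 = 33,360.
EOQ = √(2DS/H) = √(2 × 33,360 × 226 / 18.1) ≈ 912.73.
Cost at Q* = (D/Q*)S + (Q*/2)H = √(2DSH) ≈ £16,520.44.
Cost at Q = 300: (33,360/300)×226 + (300/2)×18.1 = £25,131.20 + £2,715.00 = £27,846.20.
Excess = £27,846.20 − £16,520.44 = £11,325.76.

Extra cost ≈ £11,325.76 per year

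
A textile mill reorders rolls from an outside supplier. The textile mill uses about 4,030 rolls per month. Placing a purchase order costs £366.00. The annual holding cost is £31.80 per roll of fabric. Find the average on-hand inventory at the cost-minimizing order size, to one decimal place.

Annual demand D = 4,030 × 12 = 48,360.
Q* = √(2DS/H) = √(2 × 48,360 × 366 / 31.8) ≈ 1055.08.
Average inventory = Q*/2 ≈ 1055.08 / 2 = 527.540.

Average inventory ≈ 527.5 rolls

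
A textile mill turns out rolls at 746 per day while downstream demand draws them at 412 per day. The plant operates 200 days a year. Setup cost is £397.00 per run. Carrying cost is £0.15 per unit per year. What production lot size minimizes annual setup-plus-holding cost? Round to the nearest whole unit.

Annual demand D = 412 × 200 = 82,400.
Production build-up factor (1 − d/p) = 1 − 412/746 = 0.4477.
Q* = √(2DS / (H(1 − d/p))) = √(2 × 82,400 × 397 / (0.15 × 0.4477)).
= √(65,425,600 / 0.0672) ≈ 31212.202.

Q* ≈ 31,212 rolls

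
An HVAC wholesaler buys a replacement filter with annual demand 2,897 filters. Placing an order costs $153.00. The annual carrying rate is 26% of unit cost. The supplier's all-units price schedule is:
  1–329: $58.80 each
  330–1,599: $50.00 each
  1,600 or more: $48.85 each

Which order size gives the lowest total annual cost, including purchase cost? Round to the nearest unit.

Q* ≈ 330 filters

Holding cost per unit per year at price C is H = 0.26·C.
Evaluate total cost at each tier's feasible EOQ or, if the EOQ is below the tier, at the tier's minimum quantity.
EOQ at $58.80 = 240.8 (feasible in tier 1): TC = 2,897×$58.80 + (2,897/240.8)×153 + (240.8/2)×0.26×$58.80 = $174,024.98.
EOQ at $50.00 = 261.1 < 330, so use break Q=330: TC = 2,897×$50.00 + (2,897/330.0)×153 + (330.0/2)×0.26×$50.00 = $148,338.15.
EOQ at $48.85 = 264.2 < 1600, so use break Q=1600: TC = 2,897×$48.85 + (2,897/1600.0)×153 + (1600.0/2)×0.26×$48.85 = $151,956.28.
Lowest total cost is $148,338.15 at Q = 330.0.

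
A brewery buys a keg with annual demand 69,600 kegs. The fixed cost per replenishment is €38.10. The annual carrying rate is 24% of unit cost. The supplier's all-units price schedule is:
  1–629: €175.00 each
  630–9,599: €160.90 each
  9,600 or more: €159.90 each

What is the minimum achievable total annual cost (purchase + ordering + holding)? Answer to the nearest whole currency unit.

TC* ≈ €11,215,013

Holding cost per unit per year at price C is H = 0.24·C.
Candidates are each tier's EOQ (if it falls in that tier) and each price-break quantity.
EOQ at €175.00 = 355.4 (feasible in tier 1): TC = 69,600×€175.00 + (69,600/355.4)×38.1 + (355.4/2)×0.24×€175.00 = €12,194,924.74.
EOQ at €160.90 = 370.6 < 630, so use break Q=630: TC = 69,600×€160.90 + (69,600/630.0)×38.1 + (630.0/2)×0.24×€160.90 = €11,215,013.18.
EOQ at €159.90 = 371.8 < 9600, so use break Q=9600: TC = 69,600×€159.90 + (69,600/9600.0)×38.1 + (9600.0/2)×0.24×€159.90 = €11,313,521.03.
Lowest total cost among the candidates is at Q = 630.0.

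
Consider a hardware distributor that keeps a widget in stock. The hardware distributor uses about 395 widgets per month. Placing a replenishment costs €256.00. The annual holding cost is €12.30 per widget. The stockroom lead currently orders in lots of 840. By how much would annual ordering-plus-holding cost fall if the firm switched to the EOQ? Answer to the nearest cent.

Annual demand D = 395 × 12 = 4,740.
EOQ = √(2DS/H) = √(2 × 4,740 × 256 / 12.3) ≈ 444.19.
Cost at Q* = (D/Q*)S + (Q*/2)H = √(2DSH) ≈ €5,463.57.
Cost at Q = 840: (4,740/840)×256 + (840/2)×12.3 = €1,444.57 + €5,166.00 = €6,610.57.
Excess = €6,610.57 − €5,463.57 = €1,147.00.

Extra cost ≈ €1,147.00 per year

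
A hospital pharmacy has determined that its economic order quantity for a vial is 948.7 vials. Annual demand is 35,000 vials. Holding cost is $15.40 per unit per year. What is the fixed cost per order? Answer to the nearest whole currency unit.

The basic EOQ model gives Q* = √(2DS/H); rearrange for the unknown.
From Q* = √(2DS/H): S = Q*²H / (2D) = 948.7² × 15.4 / (2 × 35,000) = 198.0070.

S ≈ $198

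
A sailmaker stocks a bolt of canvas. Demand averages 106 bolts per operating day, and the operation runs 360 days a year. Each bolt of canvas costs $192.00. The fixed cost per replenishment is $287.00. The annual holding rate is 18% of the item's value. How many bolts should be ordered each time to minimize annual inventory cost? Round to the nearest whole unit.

Annual demand D = 106 × 360 = 38,160.
Holding cost H = 0.18 × $192.00 = $34.5600 per unit per year.
EOQ = √(2DS / H) = √(2 × 38,160 × 287 / 34.56).
= √(21,903,840 / 34.56) = √633,791.6667 ≈ 796.110.

Q* ≈ 796 bolts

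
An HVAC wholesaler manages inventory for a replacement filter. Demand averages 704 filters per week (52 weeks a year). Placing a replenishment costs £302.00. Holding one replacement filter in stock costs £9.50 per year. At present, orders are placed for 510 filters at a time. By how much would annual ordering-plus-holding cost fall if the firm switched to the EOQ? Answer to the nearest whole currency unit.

Extra cost ≈ £9,607 per year

Annual demand D = 704 × 52 = 36,608.
EOQ = √(2DS/H) = √(2 × 36,608 × 302 / 9.5) ≈ 1525.61.
Cost at Q* = (D/Q*)S + (Q*/2)H = √(2DSH) ≈ £14,493.33.
Cost at Q = 510: (36,608/510)×302 + (510/2)×9.5 = £21,677.68 + £2,422.50 = £24,100.18.
Excess = £24,100.18 − £14,493.33 = £9,606.85.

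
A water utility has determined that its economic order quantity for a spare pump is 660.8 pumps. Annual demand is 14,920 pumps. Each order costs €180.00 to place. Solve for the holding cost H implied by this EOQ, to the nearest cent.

H ≈ €12.30

Invert the EOQ relation Q*² = 2DS/H.
From Q* = √(2DS/H): H = 2DS / Q*² = 2 × 14,920 × 180 / 660.8² = 12.3007.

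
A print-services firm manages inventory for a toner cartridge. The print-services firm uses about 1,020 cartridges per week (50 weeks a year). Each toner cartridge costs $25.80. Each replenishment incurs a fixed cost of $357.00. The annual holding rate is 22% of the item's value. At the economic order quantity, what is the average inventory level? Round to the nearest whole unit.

Average inventory ≈ 1,266 cartridges

Annual demand D = 1,020 × 50 = 51,000.
Holding cost H = 0.22 × $25.80 = $5.6760 per unit per year.
EOQ = √(2DS/H) = √(2 × 51,000 × 357 / 5.676) ≈ 2532.87.
Average inventory = Q*/2 ≈ 2532.87 / 2 = 1266.435.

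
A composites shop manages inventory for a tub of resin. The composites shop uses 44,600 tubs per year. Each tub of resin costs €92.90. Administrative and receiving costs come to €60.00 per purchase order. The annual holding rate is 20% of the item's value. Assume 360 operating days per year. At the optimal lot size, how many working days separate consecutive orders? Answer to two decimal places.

T ≈ 4.33 days

Holding cost H = 0.20 × €92.90 = €18.5800 per unit per year.
Q* = √(2DS/H) = √(2 × 44,600 × 60 / 18.58) ≈ 536.70.
Cycle time = Q*/D × 360 = 536.70 / 44,600 × 360 ≈ 4.332 days.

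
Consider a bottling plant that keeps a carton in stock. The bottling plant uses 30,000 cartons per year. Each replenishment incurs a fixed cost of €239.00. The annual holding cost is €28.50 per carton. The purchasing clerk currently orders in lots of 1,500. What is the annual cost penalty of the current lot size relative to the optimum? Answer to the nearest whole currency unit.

EOQ = √(2DS/H) = √(2 × 30,000 × 239 / 28.5) ≈ 709.34.
Cost at Q* = (D/Q*)S + (Q*/2)H = √(2DSH) ≈ €20,216.08.
Cost at Q = 1,500: (30,000/1,500)×239 + (1,500/2)×28.5 = €4,780.00 + €21,375.00 = €26,155.00.
Excess = €26,155.00 − €20,216.08 = €5,938.92.

Extra cost ≈ €5,939 per year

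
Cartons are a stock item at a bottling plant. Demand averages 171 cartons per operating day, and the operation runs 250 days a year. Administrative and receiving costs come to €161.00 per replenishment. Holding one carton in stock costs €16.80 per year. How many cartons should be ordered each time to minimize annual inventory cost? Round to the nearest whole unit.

Q* ≈ 905 cartons

Annual demand D = 171 × 250 = 42,750.
EOQ = √(2DS / H) = √(2 × 42,750 × 161 / 16.8).
= √(13,765,500 / 16.8) = √819,375 ≈ 905.193.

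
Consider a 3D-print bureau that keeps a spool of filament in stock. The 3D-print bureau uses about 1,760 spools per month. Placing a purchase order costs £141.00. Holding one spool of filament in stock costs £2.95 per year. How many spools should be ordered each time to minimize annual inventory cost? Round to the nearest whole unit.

Annual demand D = 1,760 × 12 = 21,120.
EOQ = √(2DS / H) = √(2 × 21,120 × 141 / 2.95).
= √(5,955,840 / 2.95) = √2,018,928.8136 ≈ 1420.890.

Q* ≈ 1,421 spools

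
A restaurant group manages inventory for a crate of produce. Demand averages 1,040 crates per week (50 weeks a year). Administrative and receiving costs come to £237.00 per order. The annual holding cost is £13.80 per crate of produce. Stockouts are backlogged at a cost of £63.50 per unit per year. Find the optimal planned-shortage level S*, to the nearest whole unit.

Annual demand D = 1,040 × 50 = 52,000.
With planned backorders, Q* = √(2DS/H) · √((H+B)/B).
√(2DS/H) = √(2 × 52,000 × 237 / 13.8) = 1336.446.
√((H+B)/B) = √((13.8+63.5)/63.5) = 1.1033.
Q* ≈ 1474.532.
S* = Q* · H/(H+B) = 1474.532 × 13.8/77.3 ≈ 263.241.

S* ≈ 263 crates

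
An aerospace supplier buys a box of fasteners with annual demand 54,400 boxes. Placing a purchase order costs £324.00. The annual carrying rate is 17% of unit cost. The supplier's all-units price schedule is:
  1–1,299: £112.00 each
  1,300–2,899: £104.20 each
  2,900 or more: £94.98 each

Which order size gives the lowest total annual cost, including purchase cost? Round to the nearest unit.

Q* ≈ 2,900 boxes

Holding cost per unit per year at price C is H = 0.17·C.
For each price level, check whether its EOQ is feasible; otherwise the best quantity at that price is the breakpoint.
Tier 1 (£112.00): EOQ = 1360.7 exceeds tier's upper bound 1299, so this tier is dominated.
EOQ at £104.20 = 1410.7 (feasible in tier 2): TC = 54,400×£104.20 + (54,400/1410.7)×324 + (1410.7/2)×0.17×£104.20 = £5,693,468.79.
EOQ at £94.98 = 1477.6 < 2900, so use break Q=2900: TC = 54,400×£94.98 + (54,400/2900.0)×324 + (2900.0/2)×0.17×£94.98 = £5,196,402.36.
Lowest total cost is £5,196,402.36 at Q = 2900.0.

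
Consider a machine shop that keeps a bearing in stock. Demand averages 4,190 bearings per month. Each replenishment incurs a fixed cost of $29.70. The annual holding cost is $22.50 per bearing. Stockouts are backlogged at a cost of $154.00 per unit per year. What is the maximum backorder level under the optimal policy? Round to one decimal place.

Annual demand D = 4,190 × 12 = 50,280.
With planned backorders, Q* = √(2DS/H) · √((H+B)/B).
√(2DS/H) = √(2 × 50,280 × 29.7 / 22.5) = 364.334.
√((H+B)/B) = √((22.5+154)/154) = 1.0706.
Q* ≈ 390.042.
S* = Q* · H/(H+B) = 390.042 × 22.5/176.5 ≈ 49.722.

S* ≈ 49.7 bearings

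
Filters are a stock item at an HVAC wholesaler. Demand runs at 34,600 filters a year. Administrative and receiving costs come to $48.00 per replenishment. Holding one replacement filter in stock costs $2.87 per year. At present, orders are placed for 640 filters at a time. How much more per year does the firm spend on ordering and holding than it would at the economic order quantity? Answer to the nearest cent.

EOQ = √(2DS/H) = √(2 × 34,600 × 48 / 2.87) ≈ 1075.80.
Cost at Q* = (D/Q*)S + (Q*/2)H = √(2DSH) ≈ $3,087.55.
Cost at Q = 640: (34,600/640)×48 + (640/2)×2.87 = $2,595.00 + $918.40 = $3,513.40.
Excess = $3,513.40 − $3,087.55 = $425.85.

Extra cost ≈ $425.85 per year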